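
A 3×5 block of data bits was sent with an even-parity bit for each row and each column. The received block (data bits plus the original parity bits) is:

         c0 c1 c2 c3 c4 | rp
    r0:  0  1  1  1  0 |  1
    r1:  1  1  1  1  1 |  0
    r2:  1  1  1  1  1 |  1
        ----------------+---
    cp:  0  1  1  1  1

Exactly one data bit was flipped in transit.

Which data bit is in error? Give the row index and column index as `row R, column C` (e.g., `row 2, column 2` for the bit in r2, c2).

Recompute each row's even parity and compare to rp:
  r0: data parity 1, sent rp 1 → ok
  r1: data parity 1, sent rp 0 → mismatch
  r2: data parity 1, sent rp 1 → ok
Recompute each column's even parity and compare to cp:
  c0: data parity 0, sent cp 0 → ok
  c1: data parity 1, sent cp 1 → ok
  c2: data parity 1, sent cp 1 → ok
  c3: data parity 1, sent cp 1 → ok
  c4: data parity 0, sent cp 1 → mismatch
Exactly one row (r1) and one column (c4) fail → the flipped bit is at their intersection.

row 1, column 4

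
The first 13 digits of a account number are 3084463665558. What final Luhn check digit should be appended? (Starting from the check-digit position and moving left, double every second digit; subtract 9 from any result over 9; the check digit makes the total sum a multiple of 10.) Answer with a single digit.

Partial digits right→left: 8 5 5 5 6 6 3 6 4 4 8 0 3
Double every second digit counting from the check-digit position (so the 1st, 3rd, 5th, ... of the partial from the right).
  doubled (with −9 where >9): 7 1 3 6 8 7 6 → sum 38
  kept as-is: 5 5 6 6 4 0 → sum 26
Total = 38 + 26 = 64.
Check digit = (10 − (64 mod 10)) mod 10 = 6.

6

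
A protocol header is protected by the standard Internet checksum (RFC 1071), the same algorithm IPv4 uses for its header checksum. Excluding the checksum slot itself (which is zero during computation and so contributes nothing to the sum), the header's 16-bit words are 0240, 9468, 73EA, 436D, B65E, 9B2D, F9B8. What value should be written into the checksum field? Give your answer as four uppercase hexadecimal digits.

One's-complement addition (fold any carry out of bit 15 back into bit 0):
  0x0240 + 0x9468 = 0x096A8
  0x96A8 + 0x73EA = 0x10A92 → wrap carry → 0x0A93
  0x0A93 + 0x436D = 0x04E00
  0x4E00 + 0xB65E = 0x1045E → wrap carry → 0x045F
  0x045F + 0x9B2D = 0x09F8C
  0x9F8C + 0xF9B8 = 0x19944 → wrap carry → 0x9945
One's-complement sum = 0x9945.
Checksum = ~0x9945 & 0xFFFF = 0x66BA.

66BA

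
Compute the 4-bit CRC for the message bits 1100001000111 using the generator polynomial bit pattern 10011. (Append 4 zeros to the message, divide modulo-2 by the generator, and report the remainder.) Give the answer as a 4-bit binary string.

Append 4 zeros: 11000010001110000. Divide by 10011 (XOR where the leading bit is 1):
  pos 0: 11000 XOR 10011 = 01011
  pos 1: 10110 XOR 10011 = 00101
  pos 3: 10110 XOR 10011 = 00101
  pos 5: 10100 XOR 10011 = 00111
  pos 7: 11111 XOR 10011 = 01100
  pos 8: 11001 XOR 10011 = 01010
  pos 9: 10100 XOR 10011 = 00111
  pos 11: 11100 XOR 10011 = 01111
  pos 12: 11110 XOR 10011 = 01101
Remainder (last 4 bits) = 1101. This is the CRC / FCS.

1101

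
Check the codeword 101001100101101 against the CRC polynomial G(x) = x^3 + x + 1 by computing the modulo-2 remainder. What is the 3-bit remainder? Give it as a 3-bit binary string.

Modulo-2 division of 101001100101101 by 1011:
  pos 0: 1010 XOR 1011 = 0001
  pos 3: 1011 XOR 1011 = 0000
  pos 9: 1011 XOR 1011 = 0000
Remainder = 001 (nonzero — an error is detected).

001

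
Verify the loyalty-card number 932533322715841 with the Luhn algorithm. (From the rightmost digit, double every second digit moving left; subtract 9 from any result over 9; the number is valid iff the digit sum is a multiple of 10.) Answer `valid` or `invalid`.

From the right, keep odd positions and double even positions (subtract 9 from any doubled value over 9):
  doubled (positions 2,4,...): 8 1 5 4 6 1 6 → sum 31
  kept (positions 1,3,...): 1 8 1 2 3 3 2 9 → sum 29
Total = 60.
60 mod 10 = 0, so the number is valid.

valid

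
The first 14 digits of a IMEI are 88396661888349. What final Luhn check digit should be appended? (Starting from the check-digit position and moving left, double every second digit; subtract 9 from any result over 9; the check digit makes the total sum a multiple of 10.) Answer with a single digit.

4

Partial digits right→left: 9 4 3 8 8 8 1 6 6 6 9 3 8 8
Double every second digit counting from the check-digit position (so the 1st, 3rd, 5th, ... of the partial from the right).
  doubled (with −9 where >9): 9 6 7 2 3 9 7 → sum 43
  kept as-is: 4 8 8 6 6 3 8 → sum 43
Total = 43 + 43 = 86.
Check digit = (10 − (86 mod 10)) mod 10 = 4.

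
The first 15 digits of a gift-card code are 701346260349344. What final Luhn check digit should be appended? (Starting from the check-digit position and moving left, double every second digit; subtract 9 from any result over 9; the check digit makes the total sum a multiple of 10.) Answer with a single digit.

Partial digits right→left: 4 4 3 9 4 3 0 6 2 6 4 3 1 0 7
Double every second digit counting from the check-digit position (so the 1st, 3rd, 5th, ... of the partial from the right).
  doubled (with −9 where >9): 8 6 8 0 4 8 2 5 → sum 41
  kept as-is: 4 9 3 6 6 3 0 → sum 31
Total = 41 + 31 = 72.
Check digit = (10 − (72 mod 10)) mod 10 = 8.

8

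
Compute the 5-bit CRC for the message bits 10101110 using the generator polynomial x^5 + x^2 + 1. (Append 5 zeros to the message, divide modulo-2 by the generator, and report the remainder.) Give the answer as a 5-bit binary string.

01100

Append 5 zeros: 1010111000000. Divide by 100101 (XOR where the leading bit is 1):
  pos 0: 101011 XOR 100101 = 001110
  pos 2: 111010 XOR 100101 = 011111
  pos 3: 111110 XOR 100101 = 011011
  pos 4: 110110 XOR 100101 = 010011
  pos 5: 100110 XOR 100101 = 000011
Remainder (last 5 bits) = 01100. This is the CRC / FCS.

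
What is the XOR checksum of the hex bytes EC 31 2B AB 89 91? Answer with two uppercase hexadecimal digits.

45

XOR the bytes together:
  start with 0xEC
  0xEC ⊕ 0x31 = 0xDD
  0xDD ⊕ 0x2B = 0xF6
  0xF6 ⊕ 0xAB = 0x5D
  0x5D ⊕ 0x89 = 0xD4
  0xD4 ⊕ 0x91 = 0x45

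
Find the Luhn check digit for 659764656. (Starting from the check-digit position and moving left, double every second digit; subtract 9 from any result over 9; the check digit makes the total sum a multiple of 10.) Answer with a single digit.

8

Partial digits right→left: 6 5 6 4 6 7 9 5 6
Double every second digit counting from the check-digit position (so the 1st, 3rd, 5th, ... of the partial from the right).
  doubled (with −9 where >9): 3 3 3 9 3 → sum 21
  kept as-is: 5 4 7 5 → sum 21
Total = 21 + 21 = 42.
Check digit = (10 − (42 mod 10)) mod 10 = 8.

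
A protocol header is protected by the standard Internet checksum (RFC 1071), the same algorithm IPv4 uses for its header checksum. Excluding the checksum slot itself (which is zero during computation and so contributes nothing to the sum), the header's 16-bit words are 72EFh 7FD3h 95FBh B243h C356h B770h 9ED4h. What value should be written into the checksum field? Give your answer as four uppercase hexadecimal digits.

One's-complement addition (fold any carry out of bit 15 back into bit 0):
  0x72EF + 0x7FD3 = 0x0F2C2
  0xF2C2 + 0x95FB = 0x188BD → wrap carry → 0x88BE
  0x88BE + 0xB243 = 0x13B01 → wrap carry → 0x3B02
  0x3B02 + 0xC356 = 0x0FE58
  0xFE58 + 0xB770 = 0x1B5C8 → wrap carry → 0xB5C9
  0xB5C9 + 0x9ED4 = 0x1549D → wrap carry → 0x549E
One's-complement sum = 0x549E.
Checksum = ~0x549E & 0xFFFF = 0xAB61.

AB61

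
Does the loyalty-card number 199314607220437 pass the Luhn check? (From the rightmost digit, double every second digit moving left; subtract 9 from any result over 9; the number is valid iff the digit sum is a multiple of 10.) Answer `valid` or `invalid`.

From the right, keep odd positions and double even positions (subtract 9 from any doubled value over 9):
  doubled (positions 2,4,...): 6 0 4 0 8 6 9 → sum 33
  kept (positions 1,3,...): 7 4 2 7 6 1 9 1 → sum 37
Total = 70.
70 mod 10 = 0, so the number is valid.

valid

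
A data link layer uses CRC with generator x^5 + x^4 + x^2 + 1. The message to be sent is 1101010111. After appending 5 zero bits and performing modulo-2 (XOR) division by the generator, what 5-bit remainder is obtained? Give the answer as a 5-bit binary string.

Append 5 zeros: 110101011100000. Divide by 110101 (XOR where the leading bit is 1):
  pos 0: 110101 XOR 110101 = 000000
  pos 7: 111000 XOR 110101 = 001101
  pos 9: 110100 XOR 110101 = 000001
Remainder (last 5 bits) = 00001. This is the CRC / FCS.

00001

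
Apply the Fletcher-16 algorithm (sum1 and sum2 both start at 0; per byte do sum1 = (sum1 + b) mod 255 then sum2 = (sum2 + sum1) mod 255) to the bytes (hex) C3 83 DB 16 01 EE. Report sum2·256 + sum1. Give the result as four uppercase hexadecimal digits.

CA29

Running sums (mod 255):
  after byte 0 (C3): sum1=195, sum2=195
  after byte 1 (83): sum1=71, sum2=11
  after byte 2 (DB): sum1=35, sum2=46
  after byte 3 (16): sum1=57, sum2=103
  after byte 4 (01): sum1=58, sum2=161
  after byte 5 (EE): sum1=41, sum2=202
Checksum = sum2·256 + sum1 = 202·256 + 41 = 51753 = 0xCA29.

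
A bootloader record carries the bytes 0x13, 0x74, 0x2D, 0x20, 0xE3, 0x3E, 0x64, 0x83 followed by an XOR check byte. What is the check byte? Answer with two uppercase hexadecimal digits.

50

XOR the bytes together:
  start with 0x13
  0x13 ⊕ 0x74 = 0x67
  0x67 ⊕ 0x2D = 0x4A
  0x4A ⊕ 0x20 = 0x6A
  0x6A ⊕ 0xE3 = 0x89
  0x89 ⊕ 0x3E = 0xB7
  0xB7 ⊕ 0x64 = 0xD3
  0xD3 ⊕ 0x83 = 0x50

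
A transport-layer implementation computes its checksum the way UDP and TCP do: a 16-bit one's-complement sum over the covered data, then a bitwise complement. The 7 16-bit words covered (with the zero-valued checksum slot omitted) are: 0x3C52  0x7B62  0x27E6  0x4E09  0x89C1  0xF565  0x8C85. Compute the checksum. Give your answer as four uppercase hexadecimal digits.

C6AE

One's-complement addition (fold any carry out of bit 15 back into bit 0):
  0x3C52 + 0x7B62 = 0x0B7B4
  0xB7B4 + 0x27E6 = 0x0DF9A
  0xDF9A + 0x4E09 = 0x12DA3 → wrap carry → 0x2DA4
  0x2DA4 + 0x89C1 = 0x0B765
  0xB765 + 0xF565 = 0x1ACCA → wrap carry → 0xACCB
  0xACCB + 0x8C85 = 0x13950 → wrap carry → 0x3951
One's-complement sum = 0x3951.
Checksum = ~0x3951 & 0xFFFF = 0xC6AE.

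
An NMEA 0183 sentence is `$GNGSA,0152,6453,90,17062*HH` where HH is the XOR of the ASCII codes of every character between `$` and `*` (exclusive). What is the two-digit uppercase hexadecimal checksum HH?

XOR the ASCII codes of the payload characters:
  'G' = 0x47 → acc = 0x47
  'N' = 0x4E → acc = 0x09
  'G' = 0x47 → acc = 0x4E
  'S' = 0x53 → acc = 0x1D
  'A' = 0x41 → acc = 0x5C
  ',' = 0x2C → acc = 0x70
  '0' = 0x30 → acc = 0x40
  '1' = 0x31 → acc = 0x71
  '5' = 0x35 → acc = 0x44
  '2' = 0x32 → acc = 0x76
  ',' = 0x2C → acc = 0x5A
  '6' = 0x36 → acc = 0x6C
  '4' = 0x34 → acc = 0x58
  '5' = 0x35 → acc = 0x6D
  '3' = 0x33 → acc = 0x5E
  ',' = 0x2C → acc = 0x72
  '9' = 0x39 → acc = 0x4B
  '0' = 0x30 → acc = 0x7B
  ',' = 0x2C → acc = 0x57
  '1' = 0x31 → acc = 0x66
  '7' = 0x37 → acc = 0x51
  '0' = 0x30 → acc = 0x61
  '6' = 0x36 → acc = 0x57
  '2' = 0x32 → acc = 0x65
Checksum = 0x65.

65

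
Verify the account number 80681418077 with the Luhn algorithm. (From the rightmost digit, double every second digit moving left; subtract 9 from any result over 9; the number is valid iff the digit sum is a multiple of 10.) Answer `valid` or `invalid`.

From the right, keep odd positions and double even positions (subtract 9 from any doubled value over 9):
  doubled (positions 2,4,...): 5 7 8 7 0 → sum 27
  kept (positions 1,3,...): 7 0 1 1 6 8 → sum 23
Total = 50.
50 mod 10 = 0, so the number is valid.

valid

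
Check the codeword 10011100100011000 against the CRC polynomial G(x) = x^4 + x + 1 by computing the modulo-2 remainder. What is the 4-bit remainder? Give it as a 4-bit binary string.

0000

Modulo-2 division of 10011100100011000 by 10011:
  pos 0: 10011 XOR 10011 = 00000
  pos 5: 10010 XOR 10011 = 00001
  pos 9: 10011 XOR 10011 = 00000
Remainder = 0000 (zero — the frame passes the CRC check).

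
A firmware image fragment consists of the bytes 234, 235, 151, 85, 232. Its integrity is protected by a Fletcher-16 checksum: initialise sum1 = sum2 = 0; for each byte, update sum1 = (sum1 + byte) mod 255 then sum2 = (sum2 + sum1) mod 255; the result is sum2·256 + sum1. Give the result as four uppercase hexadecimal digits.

Running sums (mod 255):
  after byte 0 (234): sum1=234, sum2=234
  after byte 1 (235): sum1=214, sum2=193
  after byte 2 (151): sum1=110, sum2=48
  after byte 3 (85): sum1=195, sum2=243
  after byte 4 (232): sum1=172, sum2=160
Checksum = sum2·256 + sum1 = 160·256 + 172 = 41132 = 0xA0AC.

A0AC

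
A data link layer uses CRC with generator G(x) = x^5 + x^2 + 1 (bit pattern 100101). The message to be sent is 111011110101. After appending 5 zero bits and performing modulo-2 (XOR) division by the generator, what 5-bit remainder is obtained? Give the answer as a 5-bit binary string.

Append 5 zeros: 11101111010100000. Divide by 100101 (XOR where the leading bit is 1):
  pos 0: 111011 XOR 100101 = 011110
  pos 1: 111101 XOR 100101 = 011000
  pos 2: 110001 XOR 100101 = 010100
  pos 3: 101000 XOR 100101 = 001101
  pos 5: 110110 XOR 100101 = 010011
  pos 6: 100111 XOR 100101 = 000010
  pos 10: 100000 XOR 100101 = 000101
Remainder (last 5 bits) = 01010. This is the CRC / FCS.

01010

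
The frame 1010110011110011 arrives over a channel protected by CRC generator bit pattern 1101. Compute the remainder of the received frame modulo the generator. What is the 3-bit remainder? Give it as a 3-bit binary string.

Modulo-2 division of 1010110011110011 by 1101:
  pos 0: 1010 XOR 1101 = 0111
  pos 1: 1111 XOR 1101 = 0010
  pos 3: 1010 XOR 1101 = 0111
  pos 4: 1110 XOR 1101 = 0011
  pos 6: 1111 XOR 1101 = 0010
  pos 8: 1011 XOR 1101 = 0110
  pos 9: 1100 XOR 1101 = 0001
  pos 12: 1011 XOR 1101 = 0110
Remainder = 110 (nonzero — an error is detected).

110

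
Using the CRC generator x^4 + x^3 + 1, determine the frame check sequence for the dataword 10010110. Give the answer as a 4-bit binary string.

Append 4 zeros: 100101100000. Divide by 11001 (XOR where the leading bit is 1):
  pos 0: 10010 XOR 11001 = 01011
  pos 1: 10111 XOR 11001 = 01110
  pos 2: 11101 XOR 11001 = 00100
  pos 4: 10000 XOR 11001 = 01001
  pos 5: 10010 XOR 11001 = 01011
  pos 6: 10110 XOR 11001 = 01111
  pos 7: 11110 XOR 11001 = 00111
Remainder (last 4 bits) = 0111. This is the CRC / FCS.

0111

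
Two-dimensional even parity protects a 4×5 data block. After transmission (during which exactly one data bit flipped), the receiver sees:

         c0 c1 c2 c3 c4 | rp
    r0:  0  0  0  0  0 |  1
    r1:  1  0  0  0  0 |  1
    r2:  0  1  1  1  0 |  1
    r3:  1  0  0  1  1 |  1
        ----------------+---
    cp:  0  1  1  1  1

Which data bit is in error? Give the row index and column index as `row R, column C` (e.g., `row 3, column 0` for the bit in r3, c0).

row 0, column 3

Recompute each row's even parity and compare to rp:
  r0: data parity 0, sent rp 1 → mismatch
  r1: data parity 1, sent rp 1 → ok
  r2: data parity 1, sent rp 1 → ok
  r3: data parity 1, sent rp 1 → ok
Recompute each column's even parity and compare to cp:
  c0: data parity 0, sent cp 0 → ok
  c1: data parity 1, sent cp 1 → ok
  c2: data parity 1, sent cp 1 → ok
  c3: data parity 0, sent cp 1 → mismatch
  c4: data parity 1, sent cp 1 → ok
Exactly one row (r0) and one column (c3) fail → the flipped bit is at their intersection.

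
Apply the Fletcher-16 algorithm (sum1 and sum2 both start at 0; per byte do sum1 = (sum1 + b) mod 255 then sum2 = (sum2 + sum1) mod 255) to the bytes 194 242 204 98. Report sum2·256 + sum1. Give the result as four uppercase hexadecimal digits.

DFE4

Running sums (mod 255):
  after byte 0 (194): sum1=194, sum2=194
  after byte 1 (242): sum1=181, sum2=120
  after byte 2 (204): sum1=130, sum2=250
  after byte 3 (98): sum1=228, sum2=223
Checksum = sum2·256 + sum1 = 223·256 + 228 = 57316 = 0xDFE4.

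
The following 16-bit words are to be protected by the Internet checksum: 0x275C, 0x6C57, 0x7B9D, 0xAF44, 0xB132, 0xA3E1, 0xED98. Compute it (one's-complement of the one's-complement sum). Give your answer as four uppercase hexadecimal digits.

FEBC

One's-complement addition (fold any carry out of bit 15 back into bit 0):
  0x275C + 0x6C57 = 0x093B3
  0x93B3 + 0x7B9D = 0x10F50 → wrap carry → 0x0F51
  0x0F51 + 0xAF44 = 0x0BE95
  0xBE95 + 0xB132 = 0x16FC7 → wrap carry → 0x6FC8
  0x6FC8 + 0xA3E1 = 0x113A9 → wrap carry → 0x13AA
  0x13AA + 0xED98 = 0x10142 → wrap carry → 0x0143
One's-complement sum = 0x0143.
Checksum = ~0x0143 & 0xFFFF = 0xFEBC.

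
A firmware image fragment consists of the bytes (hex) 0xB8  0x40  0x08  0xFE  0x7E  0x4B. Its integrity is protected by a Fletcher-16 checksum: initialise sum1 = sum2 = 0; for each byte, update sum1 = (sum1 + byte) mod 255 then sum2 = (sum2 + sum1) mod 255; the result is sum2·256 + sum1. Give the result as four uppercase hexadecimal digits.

Running sums (mod 255):
  after byte 0 (0xB8): sum1=184, sum2=184
  after byte 1 (0x40): sum1=248, sum2=177
  after byte 2 (0x08): sum1=1, sum2=178
  after byte 3 (0xFE): sum1=0, sum2=178
  after byte 4 (0x7E): sum1=126, sum2=49
  after byte 5 (0x4B): sum1=201, sum2=250
Checksum = sum2·256 + sum1 = 250·256 + 201 = 64201 = 0xFAC9.

FAC9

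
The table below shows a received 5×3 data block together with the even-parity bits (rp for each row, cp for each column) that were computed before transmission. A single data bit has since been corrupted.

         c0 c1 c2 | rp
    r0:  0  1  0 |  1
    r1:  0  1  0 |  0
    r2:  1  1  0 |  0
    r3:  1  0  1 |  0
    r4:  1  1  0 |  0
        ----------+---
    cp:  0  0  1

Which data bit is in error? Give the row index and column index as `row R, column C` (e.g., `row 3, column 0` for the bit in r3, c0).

row 1, column 0

Recompute each row's even parity and compare to rp:
  r0: data parity 1, sent rp 1 → ok
  r1: data parity 1, sent rp 0 → mismatch
  r2: data parity 0, sent rp 0 → ok
  r3: data parity 0, sent rp 0 → ok
  r4: data parity 0, sent rp 0 → ok
Recompute each column's even parity and compare to cp:
  c0: data parity 1, sent cp 0 → mismatch
  c1: data parity 0, sent cp 0 → ok
  c2: data parity 1, sent cp 1 → ok
Exactly one row (r1) and one column (c0) fail → the flipped bit is at their intersection.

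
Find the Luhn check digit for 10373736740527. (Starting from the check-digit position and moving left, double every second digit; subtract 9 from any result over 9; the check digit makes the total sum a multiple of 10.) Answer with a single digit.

4

Partial digits right→left: 7 2 5 0 4 7 6 3 7 3 7 3 0 1
Double every second digit counting from the check-digit position (so the 1st, 3rd, 5th, ... of the partial from the right).
  doubled (with −9 where >9): 5 1 8 3 5 5 0 → sum 27
  kept as-is: 2 0 7 3 3 3 1 → sum 19
Total = 27 + 19 = 46.
Check digit = (10 − (46 mod 10)) mod 10 = 4.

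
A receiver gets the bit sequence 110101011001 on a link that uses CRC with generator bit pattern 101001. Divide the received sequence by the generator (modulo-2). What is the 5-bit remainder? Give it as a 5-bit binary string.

01101

Modulo-2 division of 110101011001 by 101001:
  pos 0: 110101 XOR 101001 = 011100
  pos 1: 111000 XOR 101001 = 010001
  pos 2: 100011 XOR 101001 = 001010
  pos 4: 101010 XOR 101001 = 000011
Remainder = 01101 (nonzero — an error is detected).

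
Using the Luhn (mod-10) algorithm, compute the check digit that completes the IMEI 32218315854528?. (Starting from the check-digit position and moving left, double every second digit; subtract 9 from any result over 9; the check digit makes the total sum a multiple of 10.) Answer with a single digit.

0

Partial digits right→left: 8 2 5 4 5 8 5 1 3 8 1 2 2 3
Double every second digit counting from the check-digit position (so the 1st, 3rd, 5th, ... of the partial from the right).
  doubled (with −9 where >9): 7 1 1 1 6 2 4 → sum 22
  kept as-is: 2 4 8 1 8 2 3 → sum 28
Total = 22 + 28 = 50.
Check digit = (10 − (50 mod 10)) mod 10 = 0.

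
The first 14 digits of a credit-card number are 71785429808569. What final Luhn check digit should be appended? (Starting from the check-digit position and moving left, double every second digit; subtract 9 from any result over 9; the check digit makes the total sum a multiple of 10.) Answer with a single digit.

1

Partial digits right→left: 9 6 5 8 0 8 9 2 4 5 8 7 1 7
Double every second digit counting from the check-digit position (so the 1st, 3rd, 5th, ... of the partial from the right).
  doubled (with −9 where >9): 9 1 0 9 8 7 2 → sum 36
  kept as-is: 6 8 8 2 5 7 7 → sum 43
Total = 36 + 43 = 79.
Check digit = (10 − (79 mod 10)) mod 10 = 1.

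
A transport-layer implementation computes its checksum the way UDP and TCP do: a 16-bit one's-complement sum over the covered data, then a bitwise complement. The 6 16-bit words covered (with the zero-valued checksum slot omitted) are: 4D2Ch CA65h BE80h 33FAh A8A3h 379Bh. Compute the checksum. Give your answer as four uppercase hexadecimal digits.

One's-complement addition (fold any carry out of bit 15 back into bit 0):
  0x4D2C + 0xCA65 = 0x11791 → wrap carry → 0x1792
  0x1792 + 0xBE80 = 0x0D612
  0xD612 + 0x33FA = 0x10A0C → wrap carry → 0x0A0D
  0x0A0D + 0xA8A3 = 0x0B2B0
  0xB2B0 + 0x379B = 0x0EA4B
One's-complement sum = 0xEA4B.
Checksum = ~0xEA4B & 0xFFFF = 0x15B4.

15B4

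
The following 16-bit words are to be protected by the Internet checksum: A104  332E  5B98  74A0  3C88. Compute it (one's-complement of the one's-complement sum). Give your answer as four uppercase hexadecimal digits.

1F0C

One's-complement addition (fold any carry out of bit 15 back into bit 0):
  0xA104 + 0x332E = 0x0D432
  0xD432 + 0x5B98 = 0x12FCA → wrap carry → 0x2FCB
  0x2FCB + 0x74A0 = 0x0A46B
  0xA46B + 0x3C88 = 0x0E0F3
One's-complement sum = 0xE0F3.
Checksum = ~0xE0F3 & 0xFFFF = 0x1F0C.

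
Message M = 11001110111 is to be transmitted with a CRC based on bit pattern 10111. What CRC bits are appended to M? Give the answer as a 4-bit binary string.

Append 4 zeros: 110011101110000. Divide by 10111 (XOR where the leading bit is 1):
  pos 0: 11001 XOR 10111 = 01110
  pos 1: 11101 XOR 10111 = 01010
  pos 2: 10101 XOR 10111 = 00010
  pos 5: 10011 XOR 10111 = 00100
  pos 7: 10010 XOR 10111 = 00101
  pos 9: 10100 XOR 10111 = 00011
Remainder (last 4 bits) = 0110. This is the CRC / FCS.

0110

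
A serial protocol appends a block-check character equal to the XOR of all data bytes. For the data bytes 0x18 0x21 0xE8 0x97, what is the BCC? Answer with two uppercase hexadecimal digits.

46

XOR the bytes together:
  start with 0x18
  0x18 ⊕ 0x21 = 0x39
  0x39 ⊕ 0xE8 = 0xD1
  0xD1 ⊕ 0x97 = 0x46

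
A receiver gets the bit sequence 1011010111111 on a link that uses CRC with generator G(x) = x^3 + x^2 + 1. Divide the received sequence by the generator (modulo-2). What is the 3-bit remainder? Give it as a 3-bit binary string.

Modulo-2 division of 1011010111111 by 1101:
  pos 0: 1011 XOR 1101 = 0110
  pos 1: 1100 XOR 1101 = 0001
  pos 4: 1101 XOR 1101 = 0000
  pos 8: 1111 XOR 1101 = 0010
Remainder = 101 (nonzero — an error is detected).

101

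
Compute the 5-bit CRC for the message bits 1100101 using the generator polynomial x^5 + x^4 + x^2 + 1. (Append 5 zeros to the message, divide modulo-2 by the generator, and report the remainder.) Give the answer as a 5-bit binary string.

10111

Append 5 zeros: 110010100000. Divide by 110101 (XOR where the leading bit is 1):
  pos 0: 110010 XOR 110101 = 000111
  pos 3: 111100 XOR 110101 = 001001
  pos 5: 100100 XOR 110101 = 010001
  pos 6: 100010 XOR 110101 = 010111
Remainder (last 5 bits) = 10111. This is the CRC / FCS.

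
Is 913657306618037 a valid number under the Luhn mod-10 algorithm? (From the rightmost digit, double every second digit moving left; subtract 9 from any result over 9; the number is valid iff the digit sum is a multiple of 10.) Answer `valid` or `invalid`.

valid

From the right, keep odd positions and double even positions (subtract 9 from any doubled value over 9):
  doubled (positions 2,4,...): 6 7 3 0 5 3 2 → sum 26
  kept (positions 1,3,...): 7 0 1 6 3 5 3 9 → sum 34
Total = 60.
60 mod 10 = 0, so the number is valid.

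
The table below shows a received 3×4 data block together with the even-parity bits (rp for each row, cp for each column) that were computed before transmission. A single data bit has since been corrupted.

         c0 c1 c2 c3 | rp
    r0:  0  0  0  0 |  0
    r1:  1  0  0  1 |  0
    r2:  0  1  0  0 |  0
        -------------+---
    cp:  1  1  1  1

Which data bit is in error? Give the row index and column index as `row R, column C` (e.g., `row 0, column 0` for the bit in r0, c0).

row 2, column 2

Recompute each row's even parity and compare to rp:
  r0: data parity 0, sent rp 0 → ok
  r1: data parity 0, sent rp 0 → ok
  r2: data parity 1, sent rp 0 → mismatch
Recompute each column's even parity and compare to cp:
  c0: data parity 1, sent cp 1 → ok
  c1: data parity 1, sent cp 1 → ok
  c2: data parity 0, sent cp 1 → mismatch
  c3: data parity 1, sent cp 1 → ok
Exactly one row (r2) and one column (c2) fail → the flipped bit is at their intersection.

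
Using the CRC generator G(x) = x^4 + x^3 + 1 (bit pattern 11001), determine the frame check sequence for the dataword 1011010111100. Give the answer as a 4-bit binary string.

Append 4 zeros: 10110101111000000. Divide by 11001 (XOR where the leading bit is 1):
  pos 0: 10110 XOR 11001 = 01111
  pos 1: 11111 XOR 11001 = 00110
  pos 3: 11001 XOR 11001 = 00000
  pos 8: 11100 XOR 11001 = 00101
  pos 10: 10100 XOR 11001 = 01101
  pos 11: 11010 XOR 11001 = 00011
Remainder (last 4 bits) = 0110. This is the CRC / FCS.

0110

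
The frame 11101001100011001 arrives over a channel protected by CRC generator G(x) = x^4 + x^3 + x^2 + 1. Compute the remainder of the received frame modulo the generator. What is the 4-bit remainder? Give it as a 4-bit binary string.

Modulo-2 division of 11101001100011001 by 11101:
  pos 0: 11101 XOR 11101 = 00000
  pos 7: 11000 XOR 11101 = 00101
  pos 9: 10111 XOR 11101 = 01010
  pos 10: 10100 XOR 11101 = 01001
  pos 11: 10010 XOR 11101 = 01111
  pos 12: 11111 XOR 11101 = 00010
Remainder = 0010 (nonzero — an error is detected).

0010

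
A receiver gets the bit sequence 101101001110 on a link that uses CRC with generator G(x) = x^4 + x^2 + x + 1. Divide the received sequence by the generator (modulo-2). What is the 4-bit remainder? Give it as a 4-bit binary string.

Modulo-2 division of 101101001110 by 10111:
  pos 0: 10110 XOR 10111 = 00001
  pos 4: 11001 XOR 10111 = 01110
  pos 5: 11101 XOR 10111 = 01010
  pos 6: 10101 XOR 10111 = 00010
Remainder = 0100 (nonzero — an error is detected).

0100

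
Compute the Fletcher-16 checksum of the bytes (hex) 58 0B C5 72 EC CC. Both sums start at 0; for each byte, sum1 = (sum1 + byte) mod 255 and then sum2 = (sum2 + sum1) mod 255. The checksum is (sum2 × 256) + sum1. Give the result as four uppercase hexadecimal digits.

5E55

Running sums (mod 255):
  after byte 0 (58): sum1=88, sum2=88
  after byte 1 (0B): sum1=99, sum2=187
  after byte 2 (C5): sum1=41, sum2=228
  after byte 3 (72): sum1=155, sum2=128
  after byte 4 (EC): sum1=136, sum2=9
  after byte 5 (CC): sum1=85, sum2=94
Checksum = sum2·256 + sum1 = 94·256 + 85 = 24149 = 0x5E55.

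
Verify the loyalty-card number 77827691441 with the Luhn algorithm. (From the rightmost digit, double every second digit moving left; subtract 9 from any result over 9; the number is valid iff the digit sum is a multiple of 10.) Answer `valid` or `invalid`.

From the right, keep odd positions and double even positions (subtract 9 from any doubled value over 9):
  doubled (positions 2,4,...): 8 2 3 4 5 → sum 22
  kept (positions 1,3,...): 1 4 9 7 8 7 → sum 36
Total = 58.
58 mod 10 = 8, so the number is invalid.

invalid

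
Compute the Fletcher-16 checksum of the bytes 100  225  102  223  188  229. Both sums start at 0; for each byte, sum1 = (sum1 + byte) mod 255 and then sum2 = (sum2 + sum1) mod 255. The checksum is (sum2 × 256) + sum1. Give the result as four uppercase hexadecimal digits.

Running sums (mod 255):
  after byte 0 (100): sum1=100, sum2=100
  after byte 1 (225): sum1=70, sum2=170
  after byte 2 (102): sum1=172, sum2=87
  after byte 3 (223): sum1=140, sum2=227
  after byte 4 (188): sum1=73, sum2=45
  after byte 5 (229): sum1=47, sum2=92
Checksum = sum2·256 + sum1 = 92·256 + 47 = 23599 = 0x5C2F.

5C2F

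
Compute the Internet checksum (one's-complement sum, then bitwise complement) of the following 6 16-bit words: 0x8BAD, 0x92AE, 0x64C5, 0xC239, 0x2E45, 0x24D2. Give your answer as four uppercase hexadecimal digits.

One's-complement addition (fold any carry out of bit 15 back into bit 0):
  0x8BAD + 0x92AE = 0x11E5B → wrap carry → 0x1E5C
  0x1E5C + 0x64C5 = 0x08321
  0x8321 + 0xC239 = 0x1455A → wrap carry → 0x455B
  0x455B + 0x2E45 = 0x073A0
  0x73A0 + 0x24D2 = 0x09872
One's-complement sum = 0x9872.
Checksum = ~0x9872 & 0xFFFF = 0x678D.

678D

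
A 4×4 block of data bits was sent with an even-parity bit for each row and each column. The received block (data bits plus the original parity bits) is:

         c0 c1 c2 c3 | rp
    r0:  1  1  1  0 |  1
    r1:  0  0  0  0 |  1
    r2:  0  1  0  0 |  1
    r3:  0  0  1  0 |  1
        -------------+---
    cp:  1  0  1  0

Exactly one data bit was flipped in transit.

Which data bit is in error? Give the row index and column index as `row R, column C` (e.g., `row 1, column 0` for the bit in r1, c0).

Recompute each row's even parity and compare to rp:
  r0: data parity 1, sent rp 1 → ok
  r1: data parity 0, sent rp 1 → mismatch
  r2: data parity 1, sent rp 1 → ok
  r3: data parity 1, sent rp 1 → ok
Recompute each column's even parity and compare to cp:
  c0: data parity 1, sent cp 1 → ok
  c1: data parity 0, sent cp 0 → ok
  c2: data parity 0, sent cp 1 → mismatch
  c3: data parity 0, sent cp 0 → ok
Exactly one row (r1) and one column (c2) fail → the flipped bit is at their intersection.

row 1, column 2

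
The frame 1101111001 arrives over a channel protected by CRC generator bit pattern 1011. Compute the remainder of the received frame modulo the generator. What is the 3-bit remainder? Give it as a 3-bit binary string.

Modulo-2 division of 1101111001 by 1011:
  pos 0: 1101 XOR 1011 = 0110
  pos 1: 1101 XOR 1011 = 0110
  pos 2: 1101 XOR 1011 = 0110
  pos 3: 1101 XOR 1011 = 0110
  pos 4: 1100 XOR 1011 = 0111
  pos 5: 1110 XOR 1011 = 0101
  pos 6: 1011 XOR 1011 = 0000
Remainder = 000 (zero — the frame passes the CRC check).

000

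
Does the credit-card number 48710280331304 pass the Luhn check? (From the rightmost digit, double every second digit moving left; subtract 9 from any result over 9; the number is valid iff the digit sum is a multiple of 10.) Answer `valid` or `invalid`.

invalid

From the right, keep odd positions and double even positions (subtract 9 from any doubled value over 9):
  doubled (positions 2,4,...): 0 2 6 7 0 5 8 → sum 28
  kept (positions 1,3,...): 4 3 3 0 2 1 8 → sum 21
Total = 49.
49 mod 10 = 9, so the number is invalid.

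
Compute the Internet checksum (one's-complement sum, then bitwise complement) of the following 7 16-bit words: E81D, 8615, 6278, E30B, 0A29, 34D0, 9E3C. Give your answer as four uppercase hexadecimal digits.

One's-complement addition (fold any carry out of bit 15 back into bit 0):
  0xE81D + 0x8615 = 0x16E32 → wrap carry → 0x6E33
  0x6E33 + 0x6278 = 0x0D0AB
  0xD0AB + 0xE30B = 0x1B3B6 → wrap carry → 0xB3B7
  0xB3B7 + 0x0A29 = 0x0BDE0
  0xBDE0 + 0x34D0 = 0x0F2B0
  0xF2B0 + 0x9E3C = 0x190EC → wrap carry → 0x90ED
One's-complement sum = 0x90ED.
Checksum = ~0x90ED & 0xFFFF = 0x6F12.

6F12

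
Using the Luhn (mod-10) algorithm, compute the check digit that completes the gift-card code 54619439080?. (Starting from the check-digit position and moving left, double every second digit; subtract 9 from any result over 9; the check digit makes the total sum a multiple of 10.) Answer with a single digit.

5

Partial digits right→left: 0 8 0 9 3 4 9 1 6 4 5
Double every second digit counting from the check-digit position (so the 1st, 3rd, 5th, ... of the partial from the right).
  doubled (with −9 where >9): 0 0 6 9 3 1 → sum 19
  kept as-is: 8 9 4 1 4 → sum 26
Total = 19 + 26 = 45.
Check digit = (10 − (45 mod 10)) mod 10 = 5.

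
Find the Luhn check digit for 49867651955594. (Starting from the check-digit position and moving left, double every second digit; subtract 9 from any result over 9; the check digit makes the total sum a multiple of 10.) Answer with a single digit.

6

Partial digits right→left: 4 9 5 5 5 9 1 5 6 7 6 8 9 4
Double every second digit counting from the check-digit position (so the 1st, 3rd, 5th, ... of the partial from the right).
  doubled (with −9 where >9): 8 1 1 2 3 3 9 → sum 27
  kept as-is: 9 5 9 5 7 8 4 → sum 47
Total = 27 + 47 = 74.
Check digit = (10 − (74 mod 10)) mod 10 = 6.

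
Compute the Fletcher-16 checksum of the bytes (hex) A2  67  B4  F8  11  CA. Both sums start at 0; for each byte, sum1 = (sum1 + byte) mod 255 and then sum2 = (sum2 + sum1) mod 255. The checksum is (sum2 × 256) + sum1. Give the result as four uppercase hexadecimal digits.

7F93

Running sums (mod 255):
  after byte 0 (A2): sum1=162, sum2=162
  after byte 1 (67): sum1=10, sum2=172
  after byte 2 (B4): sum1=190, sum2=107
  after byte 3 (F8): sum1=183, sum2=35
  after byte 4 (11): sum1=200, sum2=235
  after byte 5 (CA): sum1=147, sum2=127
Checksum = sum2·256 + sum1 = 127·256 + 147 = 32659 = 0x7F93.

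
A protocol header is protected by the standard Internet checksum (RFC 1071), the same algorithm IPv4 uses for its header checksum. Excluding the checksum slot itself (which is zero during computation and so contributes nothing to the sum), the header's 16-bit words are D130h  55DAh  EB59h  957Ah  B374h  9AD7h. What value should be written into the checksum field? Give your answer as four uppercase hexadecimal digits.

One's-complement addition (fold any carry out of bit 15 back into bit 0):
  0xD130 + 0x55DA = 0x1270A → wrap carry → 0x270B
  0x270B + 0xEB59 = 0x11264 → wrap carry → 0x1265
  0x1265 + 0x957A = 0x0A7DF
  0xA7DF + 0xB374 = 0x15B53 → wrap carry → 0x5B54
  0x5B54 + 0x9AD7 = 0x0F62B
One's-complement sum = 0xF62B.
Checksum = ~0xF62B & 0xFFFF = 0x09D4.

09D4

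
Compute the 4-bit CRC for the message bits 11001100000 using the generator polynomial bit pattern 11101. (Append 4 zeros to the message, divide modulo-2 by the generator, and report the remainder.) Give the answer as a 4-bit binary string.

Append 4 zeros: 110011000000000. Divide by 11101 (XOR where the leading bit is 1):
  pos 0: 11001 XOR 11101 = 00100
  pos 2: 10010 XOR 11101 = 01111
  pos 3: 11110 XOR 11101 = 00011
  pos 6: 11000 XOR 11101 = 00101
  pos 8: 10100 XOR 11101 = 01001
  pos 9: 10010 XOR 11101 = 01111
  pos 10: 11110 XOR 11101 = 00011
Remainder (last 4 bits) = 0011. This is the CRC / FCS.

0011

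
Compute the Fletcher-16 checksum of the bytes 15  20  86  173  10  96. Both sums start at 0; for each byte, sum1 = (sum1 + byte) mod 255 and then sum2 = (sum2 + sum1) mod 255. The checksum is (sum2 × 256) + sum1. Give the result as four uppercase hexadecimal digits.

Running sums (mod 255):
  after byte 0 (15): sum1=15, sum2=15
  after byte 1 (20): sum1=35, sum2=50
  after byte 2 (86): sum1=121, sum2=171
  after byte 3 (173): sum1=39, sum2=210
  after byte 4 (10): sum1=49, sum2=4
  after byte 5 (96): sum1=145, sum2=149
Checksum = sum2·256 + sum1 = 149·256 + 145 = 38289 = 0x9591.

9591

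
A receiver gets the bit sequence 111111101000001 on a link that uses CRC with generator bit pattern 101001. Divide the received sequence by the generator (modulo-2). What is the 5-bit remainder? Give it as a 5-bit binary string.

00000

Modulo-2 division of 111111101000001 by 101001:
  pos 0: 111111 XOR 101001 = 010110
  pos 1: 101101 XOR 101001 = 000100
  pos 4: 100010 XOR 101001 = 001011
  pos 6: 101100 XOR 101001 = 000101
  pos 9: 101001 XOR 101001 = 000000
Remainder = 00000 (zero — the frame passes the CRC check).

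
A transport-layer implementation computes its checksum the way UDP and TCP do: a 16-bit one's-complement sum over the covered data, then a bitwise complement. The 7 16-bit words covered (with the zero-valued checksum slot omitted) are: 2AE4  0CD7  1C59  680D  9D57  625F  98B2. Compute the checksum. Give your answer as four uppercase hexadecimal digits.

AB74

One's-complement addition (fold any carry out of bit 15 back into bit 0):
  0x2AE4 + 0x0CD7 = 0x037BB
  0x37BB + 0x1C59 = 0x05414
  0x5414 + 0x680D = 0x0BC21
  0xBC21 + 0x9D57 = 0x15978 → wrap carry → 0x5979
  0x5979 + 0x625F = 0x0BBD8
  0xBBD8 + 0x98B2 = 0x1548A → wrap carry → 0x548B
One's-complement sum = 0x548B.
Checksum = ~0x548B & 0xFFFF = 0xAB74.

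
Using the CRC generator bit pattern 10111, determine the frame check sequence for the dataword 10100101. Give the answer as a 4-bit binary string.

Append 4 zeros: 101001010000. Divide by 10111 (XOR where the leading bit is 1):
  pos 0: 10100 XOR 10111 = 00011
  pos 3: 11101 XOR 10111 = 01010
  pos 4: 10100 XOR 10111 = 00011
  pos 7: 11000 XOR 10111 = 01111
Remainder (last 4 bits) = 1111. This is the CRC / FCS.

1111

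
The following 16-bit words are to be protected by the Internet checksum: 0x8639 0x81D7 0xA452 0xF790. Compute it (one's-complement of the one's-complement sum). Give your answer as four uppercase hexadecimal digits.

One's-complement addition (fold any carry out of bit 15 back into bit 0):
  0x8639 + 0x81D7 = 0x10810 → wrap carry → 0x0811
  0x0811 + 0xA452 = 0x0AC63
  0xAC63 + 0xF790 = 0x1A3F3 → wrap carry → 0xA3F4
One's-complement sum = 0xA3F4.
Checksum = ~0xA3F4 & 0xFFFF = 0x5C0B.

5C0B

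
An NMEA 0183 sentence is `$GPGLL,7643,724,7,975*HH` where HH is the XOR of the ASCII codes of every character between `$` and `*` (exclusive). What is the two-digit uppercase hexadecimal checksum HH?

6B

XOR the ASCII codes of the payload characters:
  'G' = 0x47 → acc = 0x47
  'P' = 0x50 → acc = 0x17
  'G' = 0x47 → acc = 0x50
  'L' = 0x4C → acc = 0x1C
  'L' = 0x4C → acc = 0x50
  ',' = 0x2C → acc = 0x7C
  '7' = 0x37 → acc = 0x4B
  '6' = 0x36 → acc = 0x7D
  '4' = 0x34 → acc = 0x49
  '3' = 0x33 → acc = 0x7A
  ',' = 0x2C → acc = 0x56
  '7' = 0x37 → acc = 0x61
  '2' = 0x32 → acc = 0x53
  '4' = 0x34 → acc = 0x67
  ',' = 0x2C → acc = 0x4B
  '7' = 0x37 → acc = 0x7C
  ',' = 0x2C → acc = 0x50
  '9' = 0x39 → acc = 0x69
  '7' = 0x37 → acc = 0x5E
  '5' = 0x35 → acc = 0x6B
Checksum = 0x6B.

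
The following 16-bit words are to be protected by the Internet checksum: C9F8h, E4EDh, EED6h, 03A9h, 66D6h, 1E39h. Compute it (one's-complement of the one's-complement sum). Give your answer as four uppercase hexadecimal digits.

One's-complement addition (fold any carry out of bit 15 back into bit 0):
  0xC9F8 + 0xE4ED = 0x1AEE5 → wrap carry → 0xAEE6
  0xAEE6 + 0xEED6 = 0x19DBC → wrap carry → 0x9DBD
  0x9DBD + 0x03A9 = 0x0A166
  0xA166 + 0x66D6 = 0x1083C → wrap carry → 0x083D
  0x083D + 0x1E39 = 0x02676
One's-complement sum = 0x2676.
Checksum = ~0x2676 & 0xFFFF = 0xD989.

D989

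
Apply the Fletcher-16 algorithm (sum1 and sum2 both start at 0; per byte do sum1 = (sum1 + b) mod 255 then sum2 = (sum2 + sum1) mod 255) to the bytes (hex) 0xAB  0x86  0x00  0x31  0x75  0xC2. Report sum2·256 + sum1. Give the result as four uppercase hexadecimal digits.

Running sums (mod 255):
  after byte 0 (0xAB): sum1=171, sum2=171
  after byte 1 (0x86): sum1=50, sum2=221
  after byte 2 (0x00): sum1=50, sum2=16
  after byte 3 (0x31): sum1=99, sum2=115
  after byte 4 (0x75): sum1=216, sum2=76
  after byte 5 (0xC2): sum1=155, sum2=231
Checksum = sum2·256 + sum1 = 231·256 + 155 = 59291 = 0xE79B.

E79B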